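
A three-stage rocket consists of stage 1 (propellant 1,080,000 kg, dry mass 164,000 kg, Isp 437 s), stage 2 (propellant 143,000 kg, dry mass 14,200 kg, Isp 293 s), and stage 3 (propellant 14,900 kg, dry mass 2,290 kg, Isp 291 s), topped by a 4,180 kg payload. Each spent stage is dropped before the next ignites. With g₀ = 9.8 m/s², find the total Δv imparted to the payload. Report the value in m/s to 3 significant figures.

Ignition mass of stage 1 = 1,080,000+164,000 + 143,000+14,200 + 14,900+2,290 + 4,180 = 1,422,570 kg.
Stage 1: m₀ = 1,422,570 kg, m_f = 1,422,570 − 1,080,000 = 342,570 kg; Δv = 437×9.8×ln(4.153) = 4282.6×1.4237 ≈ 6097 m/s.
Stage 2: m₀ = 178,570 kg, m_f = 178,570 − 143,000 = 35,570 kg; Δv = 293×9.8×ln(5.02) = 2871.4×1.6135 ≈ 4633 m/s.
Stage 3: m₀ = 21,370 kg, m_f = 21,370 − 14,900 = 6,470 kg; Δv = 291×9.8×ln(3.303) = 2851.8×1.1948 ≈ 3407 m/s.
Total Δv = 6097 + 4633 + 3407 = 14137 m/s.

Δv ≈ 14100 m/s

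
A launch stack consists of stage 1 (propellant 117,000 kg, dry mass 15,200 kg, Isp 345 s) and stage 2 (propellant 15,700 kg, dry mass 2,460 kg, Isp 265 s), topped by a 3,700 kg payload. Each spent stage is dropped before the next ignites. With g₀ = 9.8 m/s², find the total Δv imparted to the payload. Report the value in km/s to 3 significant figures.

Δv ≈ 8.11 km/s

Ignition mass of stage 1 = 117,000+15,200 + 15,700+2,460 + 3,700 = 154,060 kg.
Stage 1: m₀ = 154,060 kg, m_f = 154,060 − 117,000 = 37,060 kg; Δv = 345×9.8×ln(4.157) = 3381.0×1.4248 ≈ 4817 m/s.
Stage 2: m₀ = 21,860 kg, m_f = 21,860 − 15,700 = 6,160 kg; Δv = 265×9.8×ln(3.549) = 2597.0×1.2666 ≈ 3289 m/s.
Total Δv = 4817 + 3289 = 8106 m/s.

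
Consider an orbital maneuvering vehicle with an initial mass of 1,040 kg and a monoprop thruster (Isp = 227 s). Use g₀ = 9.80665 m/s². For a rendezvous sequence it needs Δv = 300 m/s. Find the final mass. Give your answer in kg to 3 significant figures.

final mass ≈ 909 kg

v_e = Isp · g₀ = 227 × 9.80665 = 2226.1 m/s.
Rocket equation: m₀/m_f = exp(Δv / v_e) = exp(300 / 2226.1) = exp(0.1348) = 1.1443.
m_f = m₀ / 1.1443 = 1,040 / 1.1443 = 908.853 kg.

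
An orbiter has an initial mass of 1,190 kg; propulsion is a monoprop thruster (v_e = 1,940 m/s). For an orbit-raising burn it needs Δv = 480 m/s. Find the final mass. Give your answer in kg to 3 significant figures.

Rocket equation: m₀/m_f = exp(Δv / v_e) = exp(480 / 1940.0) = exp(0.2474) = 1.2807.
m_f = m₀ / 1.2807 = 1,190 / 1.2807 = 929.179 kg.

final mass ≈ 929 kg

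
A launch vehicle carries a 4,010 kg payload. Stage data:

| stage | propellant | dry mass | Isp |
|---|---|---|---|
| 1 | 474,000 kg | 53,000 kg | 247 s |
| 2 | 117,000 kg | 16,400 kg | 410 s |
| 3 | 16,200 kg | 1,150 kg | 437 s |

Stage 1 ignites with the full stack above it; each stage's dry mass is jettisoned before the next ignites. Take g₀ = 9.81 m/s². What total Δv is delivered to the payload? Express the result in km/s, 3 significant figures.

Δv ≈ 14.6 km/s

Ignition mass of stage 1 = 474,000+53,000 + 117,000+16,400 + 16,200+1,150 + 4,010 = 681,760 kg.
Stage 1: m₀ = 681,760 kg, m_f = 681,760 − 474,000 = 207,760 kg; Δv = 247×9.81×ln(3.281) = 2423.1×1.1883 ≈ 2879 m/s.
Stage 2: m₀ = 154,760 kg, m_f = 154,760 − 117,000 = 37,760 kg; Δv = 410×9.81×ln(4.099) = 4022.1×1.4106 ≈ 5674 m/s.
Stage 3: m₀ = 21,360 kg, m_f = 21,360 − 16,200 = 5,160 kg; Δv = 437×9.81×ln(4.14) = 4287.0×1.4206 ≈ 6090 m/s.
Total Δv = 2879 + 5674 + 6090 = 14643 m/s.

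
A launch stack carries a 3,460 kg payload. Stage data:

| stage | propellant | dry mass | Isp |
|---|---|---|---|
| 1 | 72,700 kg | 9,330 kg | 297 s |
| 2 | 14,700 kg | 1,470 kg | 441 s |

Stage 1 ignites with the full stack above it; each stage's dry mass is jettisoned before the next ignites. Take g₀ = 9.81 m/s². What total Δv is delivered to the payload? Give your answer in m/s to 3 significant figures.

Δv ≈ 9640 m/s

Ignition mass of stage 1 = 72,700+9,330 + 14,700+1,470 + 3,460 = 101,660 kg.
Stage 1: m₀ = 101,660 kg, m_f = 101,660 − 72,700 = 28,960 kg; Δv = 297×9.81×ln(3.51) = 2913.6×1.2557 ≈ 3659 m/s.
Stage 2: m₀ = 19,630 kg, m_f = 19,630 − 14,700 = 4,930 kg; Δv = 441×9.81×ln(3.982) = 4326.2×1.3817 ≈ 5978 m/s.
Total Δv = 3659 + 5978 = 9637 m/s.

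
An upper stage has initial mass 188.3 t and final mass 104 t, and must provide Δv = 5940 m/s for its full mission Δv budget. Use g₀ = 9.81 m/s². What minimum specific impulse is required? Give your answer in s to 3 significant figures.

Isp ≈ 1020 s

ln(m₀/m_f) = ln(188300/104000) = ln(1.811) = 0.5936.
By the Tsiolkovsky rocket equation, v_e = Δv / ln(m₀/m_f) = 5940 / 0.5936 = 10006.0 m/s.
Isp = v_e / g₀ = 10006.0 / 9.81 = 1020.0 s.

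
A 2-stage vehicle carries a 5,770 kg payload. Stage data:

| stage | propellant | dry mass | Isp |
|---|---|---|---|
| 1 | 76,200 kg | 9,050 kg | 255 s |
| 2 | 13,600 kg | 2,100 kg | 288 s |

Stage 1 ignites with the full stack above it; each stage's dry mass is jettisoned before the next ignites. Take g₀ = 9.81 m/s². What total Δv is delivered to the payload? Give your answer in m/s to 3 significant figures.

Δv ≈ 5970 m/s

Ignition mass of stage 1 = 76,200+9,050 + 13,600+2,100 + 5,770 = 106,720 kg.
Stage 1: m₀ = 106,720 kg, m_f = 106,720 − 76,200 = 30,520 kg; Δv = 255×9.81×ln(3.497) = 2501.6×1.2518 ≈ 3132 m/s.
Stage 2: m₀ = 21,470 kg, m_f = 21,470 − 13,600 = 7,870 kg; Δv = 288×9.81×ln(2.728) = 2825.3×1.0036 ≈ 2835 m/s.
Total Δv = 3132 + 2835 = 5967 m/s.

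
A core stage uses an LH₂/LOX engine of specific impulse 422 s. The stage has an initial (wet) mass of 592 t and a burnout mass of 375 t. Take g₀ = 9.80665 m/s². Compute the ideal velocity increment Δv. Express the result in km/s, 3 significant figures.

v_e = Isp · g₀ = 422 × 9.80665 = 4138.4 m/s.
Rocket equation: Δv = v_e · ln(m₀/m_f) = 4138.4 × ln(1.579) = 4138.4 × 0.4566 ≈ 1889.5 m/s.

Δv ≈ 1.89 km/s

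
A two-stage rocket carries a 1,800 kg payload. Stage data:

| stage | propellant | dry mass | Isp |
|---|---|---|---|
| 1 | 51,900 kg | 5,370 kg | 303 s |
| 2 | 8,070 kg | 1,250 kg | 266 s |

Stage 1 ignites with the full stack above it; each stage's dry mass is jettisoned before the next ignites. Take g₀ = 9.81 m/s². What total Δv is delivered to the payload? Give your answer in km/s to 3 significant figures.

Ignition mass of stage 1 = 51,900+5,370 + 8,070+1,250 + 1,800 = 68,390 kg.
Stage 1: m₀ = 68,390 kg, m_f = 68,390 − 51,900 = 16,490 kg; Δv = 303×9.81×ln(4.147) = 2972.4×1.4225 ≈ 4228 m/s.
Stage 2: m₀ = 11,120 kg, m_f = 11,120 − 8,070 = 3,050 kg; Δv = 266×9.81×ln(3.646) = 2609.5×1.2936 ≈ 3376 m/s.
Total Δv = 4228 + 3376 = 7604 m/s.

Δv ≈ 7.60 km/s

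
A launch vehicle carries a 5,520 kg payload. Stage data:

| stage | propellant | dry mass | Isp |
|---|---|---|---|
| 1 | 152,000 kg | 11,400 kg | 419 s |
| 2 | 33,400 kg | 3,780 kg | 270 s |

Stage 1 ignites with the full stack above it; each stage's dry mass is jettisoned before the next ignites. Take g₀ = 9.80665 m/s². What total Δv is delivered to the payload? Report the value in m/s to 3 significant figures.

Ignition mass of stage 1 = 152,000+11,400 + 33,400+3,780 + 5,520 = 206,100 kg.
Stage 1: m₀ = 206,100 kg, m_f = 206,100 − 152,000 = 54,100 kg; Δv = 419×9.80665×ln(3.81) = 4109.0×1.3375 ≈ 5496 m/s.
Stage 2: m₀ = 42,700 kg, m_f = 42,700 − 33,400 = 9,300 kg; Δv = 270×9.80665×ln(4.591) = 2647.8×1.5242 ≈ 4036 m/s.
Total Δv = 5496 + 4036 = 9532 m/s.

Δv ≈ 9530 m/s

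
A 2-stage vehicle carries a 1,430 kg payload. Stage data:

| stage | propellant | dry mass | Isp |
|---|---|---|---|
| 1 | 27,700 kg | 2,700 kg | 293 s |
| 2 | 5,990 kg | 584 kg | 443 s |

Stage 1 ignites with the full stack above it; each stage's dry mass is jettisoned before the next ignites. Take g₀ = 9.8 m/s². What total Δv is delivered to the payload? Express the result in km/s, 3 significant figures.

Ignition mass of stage 1 = 27,700+2,700 + 5,990+584 + 1,430 = 38,404 kg.
Stage 1: m₀ = 38,404 kg, m_f = 38,404 − 27,700 = 10,704 kg; Δv = 293×9.8×ln(3.588) = 2871.4×1.2775 ≈ 3668 m/s.
Stage 2: m₀ = 8,004 kg, m_f = 8,004 − 5,990 = 2,014 kg; Δv = 443×9.8×ln(3.974) = 4341.4×1.3798 ≈ 5990 m/s.
Total Δv = 3668 + 5990 = 9658 m/s.

Δv ≈ 9.66 km/s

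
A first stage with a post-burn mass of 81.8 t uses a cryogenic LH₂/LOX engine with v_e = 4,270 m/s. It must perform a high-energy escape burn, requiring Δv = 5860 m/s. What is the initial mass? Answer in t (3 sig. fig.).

initial mass ≈ 323 t

m₀/m_f = exp(Δv / v_e) = exp(5860 / 4270.0) = exp(1.3724) = 3.9447.
m₀ = m_f × 3.9447 = 81.8 × 3.9447 = 322.676 t.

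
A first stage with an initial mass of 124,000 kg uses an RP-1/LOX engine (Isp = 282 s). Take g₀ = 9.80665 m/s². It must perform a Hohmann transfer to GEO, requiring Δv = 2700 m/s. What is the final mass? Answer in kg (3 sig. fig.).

v_e = Isp · g₀ = 282 × 9.80665 = 2765.5 m/s.
m₀/m_f = exp(Δv / v_e) = exp(2700 / 2765.5) = exp(0.9763) = 2.6547.
m_f = m₀ / 2.6547 = 124,000 / 2.6547 = 46,709.6 kg.

final mass ≈ 46700 kg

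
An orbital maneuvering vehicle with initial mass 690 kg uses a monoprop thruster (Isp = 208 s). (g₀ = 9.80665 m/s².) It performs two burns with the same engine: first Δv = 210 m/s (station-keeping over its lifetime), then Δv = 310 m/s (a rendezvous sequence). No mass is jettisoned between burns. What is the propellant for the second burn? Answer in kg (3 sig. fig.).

v_e = Isp · g₀ = 208 × 9.80665 = 2039.8 m/s.
After the first burn: m = 690 × exp(−210/2039.8) = 690 × 0.90217 = 622.497 kg.
After the second burn: m = 622.497 × exp(−310/2039.8) = 622.497 × 0.85901 = 534.731 kg.
Second-burn propellant = 622.497 − 534.731 = 87.766 kg.

propellant for the second burn ≈ 87.8 kg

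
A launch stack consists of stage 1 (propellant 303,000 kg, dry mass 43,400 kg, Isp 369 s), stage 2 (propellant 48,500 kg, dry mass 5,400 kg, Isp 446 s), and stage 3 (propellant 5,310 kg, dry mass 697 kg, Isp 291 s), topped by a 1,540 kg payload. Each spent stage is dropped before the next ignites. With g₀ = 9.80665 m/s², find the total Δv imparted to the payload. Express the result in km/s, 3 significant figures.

Δv ≈ 15.2 km/s

Ignition mass of stage 1 = 303,000+43,400 + 48,500+5,400 + 5,310+697 + 1,540 = 407,847 kg.
Stage 1: m₀ = 407,847 kg, m_f = 407,847 − 303,000 = 104,847 kg; Δv = 369×9.80665×ln(3.89) = 3618.7×1.3584 ≈ 4916 m/s.
Stage 2: m₀ = 61,447 kg, m_f = 61,447 − 48,500 = 12,947 kg; Δv = 446×9.80665×ln(4.746) = 4373.8×1.5573 ≈ 6811 m/s.
Stage 3: m₀ = 7,547 kg, m_f = 7,547 − 5,310 = 2,237 kg; Δv = 291×9.80665×ln(3.374) = 2853.7×1.2160 ≈ 3470 m/s.
Total Δv = 4916 + 6811 + 3470 = 15197 m/s.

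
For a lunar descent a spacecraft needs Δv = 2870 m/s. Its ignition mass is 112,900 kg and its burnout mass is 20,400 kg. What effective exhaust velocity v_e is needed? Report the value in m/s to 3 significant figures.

ln(m₀/m_f) = ln(112900/20400) = ln(5.534) = 1.7110.
v_e = Δv / ln(m₀/m_f) = 2870 / 1.7110 = 1677.4 m/s.

v_e ≈ 1680 m/s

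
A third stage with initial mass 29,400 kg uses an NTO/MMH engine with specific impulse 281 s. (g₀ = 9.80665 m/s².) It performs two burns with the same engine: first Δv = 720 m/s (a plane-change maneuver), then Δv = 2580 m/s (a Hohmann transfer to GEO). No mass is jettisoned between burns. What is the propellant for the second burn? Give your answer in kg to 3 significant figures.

propellant for the second burn ≈ 13800 kg

v_e = Isp · g₀ = 281 × 9.80665 = 2755.7 m/s.
After the first burn: m = 29400 × exp(−720/2755.7) = 29400 × 0.77007 = 22,640.1 kg.
After the second burn: m = 22,640.1 × exp(−2580/2755.7) = 22,640.1 × 0.39209 = 8,876.96 kg.
Second-burn propellant = 22,640.1 − 8,876.96 = 13,763.14 kg.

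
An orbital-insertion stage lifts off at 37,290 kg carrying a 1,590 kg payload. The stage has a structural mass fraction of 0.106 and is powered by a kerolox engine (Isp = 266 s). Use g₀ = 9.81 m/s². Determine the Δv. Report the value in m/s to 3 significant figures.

Δv ≈ 5050 m/s

Stage wet mass = m₀ − payload = 37,290 − 1,590 = 35,700 kg.
Stage dry mass = ε × stage wet mass = 0.106 × 35,700 = 3,784.2 kg.
Burnout mass m_f = stage dry + payload = 3,784.2 + 1,590 = 5,374.2 kg.
v_e = Isp · g₀ = 266 × 9.81 = 2609.5 m/s.
Δv = v_e · ln(37,290/5,374.2) = 2609.5 × ln(6.939) = 2609.5 × 1.9371 ≈ 5055 m/s.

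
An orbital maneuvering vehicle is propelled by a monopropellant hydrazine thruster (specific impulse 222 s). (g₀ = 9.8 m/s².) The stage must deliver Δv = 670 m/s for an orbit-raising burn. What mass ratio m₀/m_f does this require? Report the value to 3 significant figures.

v_e = Isp · g₀ = 222 × 9.8 = 2175.6 m/s.
m₀/m_f = exp(Δv / v_e) = exp(670 / 2175.6) = exp(0.3080) = 1.3606.

mass ratio ≈ 1.36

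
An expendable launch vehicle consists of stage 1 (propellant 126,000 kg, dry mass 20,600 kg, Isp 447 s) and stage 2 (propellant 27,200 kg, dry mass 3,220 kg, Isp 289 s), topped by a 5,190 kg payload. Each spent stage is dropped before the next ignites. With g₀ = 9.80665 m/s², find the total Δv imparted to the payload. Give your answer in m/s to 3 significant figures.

Δv ≈ 9250 m/s

Ignition mass of stage 1 = 126,000+20,600 + 27,200+3,220 + 5,190 = 182,210 kg.
Stage 1: m₀ = 182,210 kg, m_f = 182,210 − 126,000 = 56,210 kg; Δv = 447×9.80665×ln(3.242) = 4383.6×1.1761 ≈ 5155 m/s.
Stage 2: m₀ = 35,610 kg, m_f = 35,610 − 27,200 = 8,410 kg; Δv = 289×9.80665×ln(4.234) = 2834.1×1.4432 ≈ 4090 m/s.
Total Δv = 5155 + 4090 = 9245 m/s.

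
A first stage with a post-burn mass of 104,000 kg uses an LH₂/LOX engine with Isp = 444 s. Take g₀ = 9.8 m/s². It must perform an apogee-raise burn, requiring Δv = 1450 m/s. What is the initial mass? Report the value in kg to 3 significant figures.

initial mass ≈ 145000 kg

v_e = Isp · g₀ = 444 × 9.8 = 4351.2 m/s.
m₀/m_f = exp(Δv / v_e) = exp(1450 / 4351.2) = exp(0.3332) = 1.3955.
m₀ = m_f × 1.3955 = 104,000 × 1.3955 = 145,132 kg.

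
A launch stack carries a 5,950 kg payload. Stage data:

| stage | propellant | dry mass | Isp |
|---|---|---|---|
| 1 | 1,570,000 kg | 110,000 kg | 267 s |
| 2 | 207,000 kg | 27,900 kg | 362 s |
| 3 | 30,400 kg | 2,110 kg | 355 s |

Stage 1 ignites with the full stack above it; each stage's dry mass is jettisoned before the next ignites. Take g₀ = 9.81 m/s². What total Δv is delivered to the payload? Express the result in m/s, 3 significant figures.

Ignition mass of stage 1 = 1,570,000+110,000 + 207,000+27,900 + 30,400+2,110 + 5,950 = 1,953,360 kg.
Stage 1: m₀ = 1,953,360 kg, m_f = 1,953,360 − 1,570,000 = 383,360 kg; Δv = 267×9.81×ln(5.095) = 2619.3×1.6283 ≈ 4265 m/s.
Stage 2: m₀ = 273,360 kg, m_f = 273,360 − 207,000 = 66,360 kg; Δv = 362×9.81×ln(4.119) = 3551.2×1.4157 ≈ 5027 m/s.
Stage 3: m₀ = 38,460 kg, m_f = 38,460 − 30,400 = 8,060 kg; Δv = 355×9.81×ln(4.772) = 3482.6×1.5627 ≈ 5442 m/s.
Total Δv = 4265 + 5027 + 5442 = 14734 m/s.

Δv ≈ 14700 m/s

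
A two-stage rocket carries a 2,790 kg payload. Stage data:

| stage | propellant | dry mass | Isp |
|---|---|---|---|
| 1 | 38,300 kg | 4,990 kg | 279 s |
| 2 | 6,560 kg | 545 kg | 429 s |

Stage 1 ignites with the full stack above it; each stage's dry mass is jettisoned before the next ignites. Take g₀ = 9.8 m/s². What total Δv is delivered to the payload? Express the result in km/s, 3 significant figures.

Ignition mass of stage 1 = 38,300+4,990 + 6,560+545 + 2,790 = 53,185 kg.
Stage 1: m₀ = 53,185 kg, m_f = 53,185 − 38,300 = 14,885 kg; Δv = 279×9.8×ln(3.573) = 2734.2×1.2734 ≈ 3482 m/s.
Stage 2: m₀ = 9,895 kg, m_f = 9,895 − 6,560 = 3,335 kg; Δv = 429×9.8×ln(2.967) = 4204.2×1.0876 ≈ 4572 m/s.
Total Δv = 3482 + 4572 = 8054 m/s.

Δv ≈ 8.05 km/s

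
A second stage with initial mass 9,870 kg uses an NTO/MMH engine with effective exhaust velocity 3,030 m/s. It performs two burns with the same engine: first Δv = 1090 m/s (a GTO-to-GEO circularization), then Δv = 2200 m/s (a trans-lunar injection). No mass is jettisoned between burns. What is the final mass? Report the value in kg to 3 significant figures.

After the first burn: m = 9870 × exp(−1090/3030.0) = 9870 × 0.69786 = 6,887.88 kg.
After the second burn: m = 6,887.88 × exp(−2200/3030.0) = 6,887.88 × 0.48381 = 3,332.43 kg.

final mass ≈ 3330 kg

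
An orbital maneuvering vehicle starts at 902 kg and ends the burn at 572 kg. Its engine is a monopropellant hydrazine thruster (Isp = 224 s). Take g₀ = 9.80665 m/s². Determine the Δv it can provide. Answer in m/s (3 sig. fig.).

v_e = Isp · g₀ = 224 × 9.80665 = 2196.7 m/s.
Rocket equation: Δv = v_e · ln(m₀/m_f) = 2196.7 × ln(1.577) = 2196.7 × 0.4555 ≈ 1000.5 m/s.

Δv ≈ 1000 m/s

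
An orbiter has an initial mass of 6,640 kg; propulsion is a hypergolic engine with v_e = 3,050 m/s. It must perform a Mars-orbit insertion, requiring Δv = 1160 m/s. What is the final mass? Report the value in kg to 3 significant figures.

m₀/m_f = exp(Δv / v_e) = exp(1160 / 3050.0) = exp(0.3803) = 1.4628.
m_f = m₀ / 1.4628 = 6,640 / 1.4628 = 4,539.24 kg.

final mass ≈ 4540 kg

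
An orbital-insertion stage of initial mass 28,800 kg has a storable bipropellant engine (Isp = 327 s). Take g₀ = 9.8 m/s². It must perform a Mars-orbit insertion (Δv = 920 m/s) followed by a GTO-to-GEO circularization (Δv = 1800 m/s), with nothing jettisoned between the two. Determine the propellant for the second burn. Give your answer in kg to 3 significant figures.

v_e = Isp · g₀ = 327 × 9.8 = 3204.6 m/s.
After the first burn: m = 28800 × exp(−920/3204.6) = 28800 × 0.75045 = 21,613 kg.
After the second burn: m = 21,613 × exp(−1800/3204.6) = 21,613 × 0.57024 = 12,324.6 kg.
Second-burn propellant = 21,613 − 12,324.6 = 9,288.4 kg.

propellant for the second burn ≈ 9290 kg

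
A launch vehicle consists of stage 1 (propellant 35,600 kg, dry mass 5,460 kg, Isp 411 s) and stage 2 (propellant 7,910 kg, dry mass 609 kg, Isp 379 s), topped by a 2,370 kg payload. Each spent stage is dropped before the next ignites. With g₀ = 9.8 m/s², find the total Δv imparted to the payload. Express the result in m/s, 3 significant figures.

Δv ≈ 9470 m/s

Ignition mass of stage 1 = 35,600+5,460 + 7,910+609 + 2,370 = 51,949 kg.
Stage 1: m₀ = 51,949 kg, m_f = 51,949 − 35,600 = 16,349 kg; Δv = 411×9.8×ln(3.178) = 4027.8×1.1561 ≈ 4657 m/s.
Stage 2: m₀ = 10,889 kg, m_f = 10,889 − 7,910 = 2,979 kg; Δv = 379×9.8×ln(3.655) = 3714.2×1.2962 ≈ 4814 m/s.
Total Δv = 4657 + 4814 = 9471 m/s.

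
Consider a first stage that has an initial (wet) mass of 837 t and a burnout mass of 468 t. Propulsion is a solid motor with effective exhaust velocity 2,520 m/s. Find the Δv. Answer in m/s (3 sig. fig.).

Δv ≈ 1470 m/s

Using Δv = v_e ln(m₀/m_f): Δv = v_e · ln(m₀/m_f) = 2520.0 × ln(1.788) = 2520.0 × 0.5814 ≈ 1465.0 m/s.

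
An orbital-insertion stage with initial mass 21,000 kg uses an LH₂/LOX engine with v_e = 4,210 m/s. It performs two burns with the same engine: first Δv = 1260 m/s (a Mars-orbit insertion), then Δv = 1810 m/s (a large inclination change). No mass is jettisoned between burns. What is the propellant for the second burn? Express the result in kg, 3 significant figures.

After the first burn: m = 21000 × exp(−1260/4210.0) = 21000 × 0.74135 = 15,568.4 kg.
After the second burn: m = 15,568.4 × exp(−1810/4210.0) = 15,568.4 × 0.65056 = 10,128.2 kg.
Second-burn propellant = 15,568.4 − 10,128.2 = 5,440.2 kg.

propellant for the second burn ≈ 5440 kg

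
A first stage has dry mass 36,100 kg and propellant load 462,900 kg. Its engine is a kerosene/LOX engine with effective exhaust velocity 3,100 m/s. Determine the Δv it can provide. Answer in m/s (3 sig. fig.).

m₀ = m_dry + m_prop = 36,100 + 462,900 = 499,000 kg.
Δv = v_e · ln(m₀/m_f) = 3100.0 × ln(13.82) = 3100.0 × 2.6263 ≈ 8141.6 m/s.

Δv ≈ 8140 m/s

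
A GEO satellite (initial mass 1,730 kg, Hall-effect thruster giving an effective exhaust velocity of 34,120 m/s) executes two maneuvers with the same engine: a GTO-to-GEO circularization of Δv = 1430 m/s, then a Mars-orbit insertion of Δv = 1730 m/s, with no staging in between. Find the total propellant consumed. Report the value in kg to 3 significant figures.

total propellant consumed ≈ 153 kg

After the first burn: m = 1730 × exp(−1430/34120.0) = 1730 × 0.95896 = 1,659 kg.
After the second burn: m = 1,659 × exp(−1730/34120.0) = 1,659 × 0.95056 = 1,576.98 kg.
Total propellant = m₀ − m_final = 1730 − 1,576.98 = 153.02 kg.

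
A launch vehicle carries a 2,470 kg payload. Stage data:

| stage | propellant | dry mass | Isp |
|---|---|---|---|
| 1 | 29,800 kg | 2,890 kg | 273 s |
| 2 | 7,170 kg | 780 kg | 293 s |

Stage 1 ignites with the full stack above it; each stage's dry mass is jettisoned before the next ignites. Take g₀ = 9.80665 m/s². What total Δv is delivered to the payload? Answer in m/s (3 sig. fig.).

Δv ≈ 6490 m/s

Ignition mass of stage 1 = 29,800+2,890 + 7,170+780 + 2,470 = 43,110 kg.
Stage 1: m₀ = 43,110 kg, m_f = 43,110 − 29,800 = 13,310 kg; Δv = 273×9.80665×ln(3.239) = 2677.2×1.1752 ≈ 3146 m/s.
Stage 2: m₀ = 10,420 kg, m_f = 10,420 − 7,170 = 3,250 kg; Δv = 293×9.80665×ln(3.206) = 2873.3×1.1651 ≈ 3348 m/s.
Total Δv = 3146 + 3348 = 6494 m/s.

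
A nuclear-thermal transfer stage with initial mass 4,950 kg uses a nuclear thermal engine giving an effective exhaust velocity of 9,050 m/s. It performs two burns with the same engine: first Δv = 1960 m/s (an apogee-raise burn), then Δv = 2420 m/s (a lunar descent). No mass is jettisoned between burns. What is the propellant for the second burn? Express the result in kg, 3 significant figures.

propellant for the second burn ≈ 935 kg

After the first burn: m = 4950 × exp(−1960/9050.0) = 4950 × 0.80527 = 3,986.09 kg.
After the second burn: m = 3,986.09 × exp(−2420/9050.0) = 3,986.09 × 0.76536 = 3,050.79 kg.
Second-burn propellant = 3,986.09 − 3,050.79 = 935.3 kg.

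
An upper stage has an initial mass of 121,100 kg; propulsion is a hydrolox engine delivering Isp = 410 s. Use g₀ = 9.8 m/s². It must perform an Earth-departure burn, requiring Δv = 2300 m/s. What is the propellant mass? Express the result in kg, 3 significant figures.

propellant mass ≈ 52800 kg

v_e = Isp · g₀ = 410 × 9.8 = 4018.0 m/s.
m₀/m_f = exp(Δv / v_e) = exp(2300 / 4018.0) = exp(0.5724) = 1.7726.
m_f = 121,100 / 1.7726 = 68,317.7 kg, so propellant = m₀ − m_f = 121,100 − 68,317.7 = 52,782.3 kg.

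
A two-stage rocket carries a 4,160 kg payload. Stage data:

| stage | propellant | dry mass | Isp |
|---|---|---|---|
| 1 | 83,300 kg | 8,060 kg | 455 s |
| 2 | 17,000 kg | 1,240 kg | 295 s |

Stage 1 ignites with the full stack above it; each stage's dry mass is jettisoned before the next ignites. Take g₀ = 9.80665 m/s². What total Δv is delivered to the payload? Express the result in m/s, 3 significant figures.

Ignition mass of stage 1 = 83,300+8,060 + 17,000+1,240 + 4,160 = 113,760 kg.
Stage 1: m₀ = 113,760 kg, m_f = 113,760 − 83,300 = 30,460 kg; Δv = 455×9.80665×ln(3.735) = 4462.0×1.3177 ≈ 5880 m/s.
Stage 2: m₀ = 22,400 kg, m_f = 22,400 − 17,000 = 5,400 kg; Δv = 295×9.80665×ln(4.148) = 2893.0×1.4227 ≈ 4116 m/s.
Total Δv = 5880 + 4116 = 9996 m/s.

Δv ≈ 10000 m/s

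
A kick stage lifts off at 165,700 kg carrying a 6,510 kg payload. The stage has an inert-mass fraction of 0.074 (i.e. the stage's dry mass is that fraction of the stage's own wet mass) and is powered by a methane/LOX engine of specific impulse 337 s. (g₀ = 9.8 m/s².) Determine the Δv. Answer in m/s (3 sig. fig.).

Δv ≈ 7280 m/s

Stage wet mass = m₀ − payload = 165,700 − 6,510 = 159,190 kg.
Stage dry mass = ε × stage wet mass = 0.074 × 159,190 = 11,780.1 kg.
Burnout mass m_f = stage dry + payload = 11,780.1 + 6,510 = 18,290.1 kg.
v_e = Isp · g₀ = 337 × 9.8 = 3302.6 m/s.
From the ideal rocket equation, Δv = v_e · ln(165,700/18,290.1) = 3302.6 × ln(9.06) = 3302.6 × 2.2038 ≈ 7278 m/s.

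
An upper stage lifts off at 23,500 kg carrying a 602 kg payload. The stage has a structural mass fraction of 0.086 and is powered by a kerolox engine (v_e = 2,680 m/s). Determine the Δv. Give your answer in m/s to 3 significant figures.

Δv ≈ 5930 m/s

Stage wet mass = m₀ − payload = 23,500 − 602 = 22,898 kg.
Stage dry mass = ε × stage wet mass = 0.086 × 22,898 = 1,969.23 kg.
Burnout mass m_f = stage dry + payload = 1,969.23 + 602 = 2,571.23 kg.
Using Δv = v_e ln(m₀/m_f): Δv = v_e · ln(23,500/2,571.23) = 2680.0 × ln(9.14) = 2680.0 × 2.2126 ≈ 5930 m/s.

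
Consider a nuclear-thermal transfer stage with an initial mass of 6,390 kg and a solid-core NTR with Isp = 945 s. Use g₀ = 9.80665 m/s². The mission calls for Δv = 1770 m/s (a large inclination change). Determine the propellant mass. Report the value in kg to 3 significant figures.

v_e = Isp · g₀ = 945 × 9.80665 = 9267.3 m/s.
m₀/m_f = exp(Δv / v_e) = exp(1770 / 9267.3) = exp(0.1910) = 1.2105.
m_f = 6,390 / 1.2105 = 5,278.81 kg, so propellant = m₀ − m_f = 6,390 − 5,278.81 = 1,111.19 kg.

propellant mass ≈ 1110 kg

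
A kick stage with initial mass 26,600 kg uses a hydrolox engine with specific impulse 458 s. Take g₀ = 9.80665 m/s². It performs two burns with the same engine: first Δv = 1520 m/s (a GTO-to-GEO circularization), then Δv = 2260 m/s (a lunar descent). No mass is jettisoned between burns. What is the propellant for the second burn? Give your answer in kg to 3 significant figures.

propellant for the second burn ≈ 7500 kg

v_e = Isp · g₀ = 458 × 9.80665 = 4491.4 m/s.
After the first burn: m = 26600 × exp(−1520/4491.4) = 26600 × 0.71290 = 18,963.1 kg.
After the second burn: m = 18,963.1 × exp(−2260/4491.4) = 18,963.1 × 0.60461 = 11,465.3 kg.
Second-burn propellant = 18,963.1 − 11,465.3 = 7,497.8 kg.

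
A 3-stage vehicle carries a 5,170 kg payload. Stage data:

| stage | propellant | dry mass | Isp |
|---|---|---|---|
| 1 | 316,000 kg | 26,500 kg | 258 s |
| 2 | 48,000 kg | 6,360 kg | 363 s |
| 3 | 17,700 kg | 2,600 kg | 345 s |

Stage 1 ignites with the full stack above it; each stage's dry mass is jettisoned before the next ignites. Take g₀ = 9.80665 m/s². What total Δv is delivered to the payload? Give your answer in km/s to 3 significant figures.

Ignition mass of stage 1 = 316,000+26,500 + 48,000+6,360 + 17,700+2,600 + 5,170 = 422,330 kg.
Stage 1: m₀ = 422,330 kg, m_f = 422,330 − 316,000 = 106,330 kg; Δv = 258×9.80665×ln(3.972) = 2530.1×1.3792 ≈ 3490 m/s.
Stage 2: m₀ = 79,830 kg, m_f = 79,830 − 48,000 = 31,830 kg; Δv = 363×9.80665×ln(2.508) = 3559.8×0.9195 ≈ 3273 m/s.
Stage 3: m₀ = 25,470 kg, m_f = 25,470 − 17,700 = 7,770 kg; Δv = 345×9.80665×ln(3.278) = 3383.3×1.1872 ≈ 4017 m/s.
Total Δv = 3490 + 3273 + 4017 = 10780 m/s.

Δv ≈ 10.8 km/s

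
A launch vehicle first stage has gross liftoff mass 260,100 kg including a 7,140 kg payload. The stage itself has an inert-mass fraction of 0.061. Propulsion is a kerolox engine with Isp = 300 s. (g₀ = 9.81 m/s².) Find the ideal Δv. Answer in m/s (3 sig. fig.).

Stage wet mass = m₀ − payload = 260,100 − 7,140 = 252,960 kg.
Stage dry mass = ε × stage wet mass = 0.061 × 252,960 = 15,430.6 kg.
Burnout mass m_f = stage dry + payload = 15,430.6 + 7,140 = 22,570.6 kg.
v_e = Isp · g₀ = 300 × 9.81 = 2943.0 m/s.
Δv = v_e · ln(260,100/22,570.6) = 2943.0 × ln(11.52) = 2943.0 × 2.4444 ≈ 7194 m/s.

Δv ≈ 7190 m/s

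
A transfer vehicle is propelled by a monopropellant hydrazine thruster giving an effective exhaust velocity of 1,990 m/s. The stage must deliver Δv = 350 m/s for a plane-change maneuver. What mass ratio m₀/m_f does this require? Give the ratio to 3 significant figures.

mass ratio ≈ 1.19

m₀/m_f = exp(Δv / v_e) = exp(350 / 1990.0) = exp(0.1759) = 1.1923.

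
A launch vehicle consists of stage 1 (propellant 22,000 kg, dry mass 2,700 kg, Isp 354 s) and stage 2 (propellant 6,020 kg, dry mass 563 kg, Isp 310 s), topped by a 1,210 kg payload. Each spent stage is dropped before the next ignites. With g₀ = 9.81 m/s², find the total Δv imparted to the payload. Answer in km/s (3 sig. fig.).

Ignition mass of stage 1 = 22,000+2,700 + 6,020+563 + 1,210 = 32,493 kg.
Stage 1: m₀ = 32,493 kg, m_f = 32,493 − 22,000 = 10,493 kg; Δv = 354×9.81×ln(3.097) = 3472.7×1.1303 ≈ 3925 m/s.
Stage 2: m₀ = 7,793 kg, m_f = 7,793 − 6,020 = 1,773 kg; Δv = 310×9.81×ln(4.395) = 3041.1×1.4806 ≈ 4503 m/s.
Total Δv = 3925 + 4503 = 8428 m/s.

Δv ≈ 8.43 km/s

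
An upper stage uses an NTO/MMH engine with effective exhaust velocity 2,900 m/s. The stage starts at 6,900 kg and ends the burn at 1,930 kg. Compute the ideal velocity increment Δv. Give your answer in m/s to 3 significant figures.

By the Tsiolkovsky rocket equation, Δv = v_e · ln(m₀/m_f) = 2900.0 × ln(3.575) = 2900.0 × 1.2740 ≈ 3694.6 m/s.

Δv ≈ 3690 m/s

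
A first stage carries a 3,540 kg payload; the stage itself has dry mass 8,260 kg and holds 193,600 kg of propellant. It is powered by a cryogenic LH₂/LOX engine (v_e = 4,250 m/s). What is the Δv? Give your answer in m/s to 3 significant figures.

m₀ = payload + dry + propellant = 3,540 + 8,260 + 193,600 = 205,400 kg.
m_f = payload + dry = 3,540 + 8,260 = 11,800 kg.
By the Tsiolkovsky rocket equation, Δv = v_e · ln(m₀/m_f) = 4250.0 × ln(17.41) = 4250.0 × 2.8569 ≈ 12141.7 m/s.

Δv ≈ 12100 m/s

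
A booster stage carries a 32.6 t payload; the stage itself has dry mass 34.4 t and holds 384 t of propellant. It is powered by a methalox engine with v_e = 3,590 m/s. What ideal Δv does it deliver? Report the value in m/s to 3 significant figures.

m₀ = payload + dry + propellant = 32.6 + 34.4 + 384 = 451 t.
m_f = payload + dry = 32.6 + 34.4 = 67 t.
From the ideal rocket equation, Δv = v_e · ln(m₀/m_f) = 3590.0 × ln(6.731) = 3590.0 × 1.9068 ≈ 6845.3 m/s.

Δv ≈ 6850 m/s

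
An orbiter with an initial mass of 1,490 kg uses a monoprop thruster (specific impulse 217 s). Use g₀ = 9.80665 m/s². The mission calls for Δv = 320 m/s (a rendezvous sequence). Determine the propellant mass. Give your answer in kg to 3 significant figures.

v_e = Isp · g₀ = 217 × 9.80665 = 2128.0 m/s.
By the Tsiolkovsky rocket equation, m₀/m_f = exp(Δv / v_e) = exp(320 / 2128.0) = exp(0.1504) = 1.1623.
m_f = 1,490 / 1.1623 = 1,281.94 kg, so propellant = m₀ − m_f = 1,490 − 1,281.94 = 208.06 kg.

propellant mass ≈ 208 kg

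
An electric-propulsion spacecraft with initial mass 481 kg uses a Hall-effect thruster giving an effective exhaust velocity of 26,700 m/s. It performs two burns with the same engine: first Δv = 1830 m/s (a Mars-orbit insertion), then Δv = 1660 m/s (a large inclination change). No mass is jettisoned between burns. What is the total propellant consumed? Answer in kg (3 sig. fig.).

total propellant consumed ≈ 58.9 kg

After the first burn: m = 481 × exp(−1830/26700.0) = 481 × 0.93376 = 449.139 kg.
After the second burn: m = 449.139 × exp(−1660/26700.0) = 449.139 × 0.93972 = 422.065 kg.
Total propellant = m₀ − m_final = 481 − 422.065 = 58.935 kg.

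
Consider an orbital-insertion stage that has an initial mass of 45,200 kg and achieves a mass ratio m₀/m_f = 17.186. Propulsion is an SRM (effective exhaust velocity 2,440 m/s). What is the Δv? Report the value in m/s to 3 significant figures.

Using Δv = v_e ln(m₀/m_f): Δv = v_e · ln(17.186) = 2440.0 × 2.8441 ≈ 6939.6 m/s.

Δv ≈ 6940 m/s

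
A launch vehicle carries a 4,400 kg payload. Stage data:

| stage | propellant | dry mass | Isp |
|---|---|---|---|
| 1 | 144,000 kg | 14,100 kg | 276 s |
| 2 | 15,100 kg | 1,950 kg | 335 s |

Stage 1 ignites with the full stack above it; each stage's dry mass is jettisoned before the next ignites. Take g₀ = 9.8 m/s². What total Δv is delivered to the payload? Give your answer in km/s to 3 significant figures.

Δv ≈ 8.38 km/s

Ignition mass of stage 1 = 144,000+14,100 + 15,100+1,950 + 4,400 = 179,550 kg.
Stage 1: m₀ = 179,550 kg, m_f = 179,550 − 144,000 = 35,550 kg; Δv = 276×9.8×ln(5.051) = 2704.8×1.6195 ≈ 4380 m/s.
Stage 2: m₀ = 21,450 kg, m_f = 21,450 − 15,100 = 6,350 kg; Δv = 335×9.8×ln(3.378) = 3283.0×1.2173 ≈ 3996 m/s.
Total Δv = 4380 + 3996 = 8376 m/s.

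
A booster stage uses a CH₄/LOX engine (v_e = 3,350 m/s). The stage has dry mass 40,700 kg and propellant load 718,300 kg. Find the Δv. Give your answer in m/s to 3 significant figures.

m₀ = m_dry + m_prop = 40,700 + 718,300 = 759,000 kg.
From the ideal rocket equation, Δv = v_e · ln(m₀/m_f) = 3350.0 × ln(18.65) = 3350.0 × 2.9258 ≈ 9801.3 m/s.

Δv ≈ 9800 m/s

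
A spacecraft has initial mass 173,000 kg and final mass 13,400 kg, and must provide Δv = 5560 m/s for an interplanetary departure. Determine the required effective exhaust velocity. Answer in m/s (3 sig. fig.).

v_e ≈ 2170 m/s

ln(m₀/m_f) = ln(173000/13400) = ln(12.91) = 2.5580.
By the Tsiolkovsky rocket equation, v_e = Δv / ln(m₀/m_f) = 5560 / 2.5580 = 2173.5 m/s.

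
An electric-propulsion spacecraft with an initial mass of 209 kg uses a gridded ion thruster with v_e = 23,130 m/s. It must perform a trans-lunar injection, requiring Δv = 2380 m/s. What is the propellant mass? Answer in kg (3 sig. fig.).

From the ideal rocket equation, m₀/m_f = exp(Δv / v_e) = exp(2380 / 23130.0) = exp(0.1029) = 1.1084.
m_f = 209 / 1.1084 = 188.56 kg, so propellant = m₀ − m_f = 209 − 188.56 = 20.44 kg.

propellant mass ≈ 20.4 kg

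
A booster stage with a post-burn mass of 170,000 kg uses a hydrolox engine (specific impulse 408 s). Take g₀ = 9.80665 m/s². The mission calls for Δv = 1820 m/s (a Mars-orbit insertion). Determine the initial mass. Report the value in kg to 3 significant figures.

v_e = Isp · g₀ = 408 × 9.80665 = 4001.1 m/s.
Using Δv = v_e ln(m₀/m_f): m₀/m_f = exp(Δv / v_e) = exp(1820 / 4001.1) = exp(0.4549) = 1.5760.
m₀ = m_f × 1.5760 = 170,000 × 1.5760 = 267,920 kg.

initial mass ≈ 268000 kg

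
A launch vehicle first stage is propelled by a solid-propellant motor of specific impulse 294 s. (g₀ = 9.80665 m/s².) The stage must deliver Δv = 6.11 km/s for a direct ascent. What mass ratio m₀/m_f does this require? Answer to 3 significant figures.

mass ratio ≈ 8.32

v_e = Isp · g₀ = 294 × 9.80665 = 2883.2 m/s.
From the ideal rocket equation, m₀/m_f = exp(Δv / v_e) = exp(6110 / 2883.2) = exp(2.1192) = 8.3245.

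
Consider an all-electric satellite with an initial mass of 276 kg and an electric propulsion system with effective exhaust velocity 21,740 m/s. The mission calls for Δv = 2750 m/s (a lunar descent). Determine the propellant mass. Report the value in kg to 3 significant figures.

propellant mass ≈ 32.8 kg

Rocket equation: m₀/m_f = exp(Δv / v_e) = exp(2750 / 21740.0) = exp(0.1265) = 1.1348.
m_f = 276 / 1.1348 = 243.215 kg, so propellant = m₀ − m_f = 276 − 243.215 = 32.785 kg.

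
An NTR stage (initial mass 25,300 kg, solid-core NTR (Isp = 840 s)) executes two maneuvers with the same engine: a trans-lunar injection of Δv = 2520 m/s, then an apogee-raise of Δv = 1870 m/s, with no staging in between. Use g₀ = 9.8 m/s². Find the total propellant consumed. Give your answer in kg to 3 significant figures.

total propellant consumed ≈ 10500 kg

v_e = Isp · g₀ = 840 × 9.8 = 8232.0 m/s.
After the first burn: m = 25300 × exp(−2520/8232.0) = 25300 × 0.73630 = 18,628.4 kg.
After the second burn: m = 18,628.4 × exp(−1870/8232.0) = 18,628.4 × 0.79679 = 14,842.9 kg.
Total propellant = m₀ − m_final = 25300 − 14,842.9 = 10,457.1 kg.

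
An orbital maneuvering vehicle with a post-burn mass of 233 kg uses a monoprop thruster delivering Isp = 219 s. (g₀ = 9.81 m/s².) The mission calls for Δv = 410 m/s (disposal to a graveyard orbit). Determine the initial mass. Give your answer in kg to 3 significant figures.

v_e = Isp · g₀ = 219 × 9.81 = 2148.4 m/s.
Using Δv = v_e ln(m₀/m_f): m₀/m_f = exp(Δv / v_e) = exp(410 / 2148.4) = exp(0.1908) = 1.2103.
m₀ = m_f × 1.2103 = 233 × 1.2103 = 282 kg.

initial mass ≈ 282 kg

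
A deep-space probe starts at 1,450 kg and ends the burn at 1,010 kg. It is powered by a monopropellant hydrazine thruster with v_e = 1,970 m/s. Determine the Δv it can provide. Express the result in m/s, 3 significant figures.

Δv ≈ 712 m/s

Δv = v_e · ln(m₀/m_f) = 1970.0 × ln(1.436) = 1970.0 × 0.3616 ≈ 712.4 m/s.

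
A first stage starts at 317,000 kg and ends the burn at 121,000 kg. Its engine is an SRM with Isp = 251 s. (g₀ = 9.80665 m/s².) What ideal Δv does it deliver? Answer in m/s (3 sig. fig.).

v_e = Isp · g₀ = 251 × 9.80665 = 2461.5 m/s.
Rocket equation: Δv = v_e · ln(m₀/m_f) = 2461.5 × ln(2.62) = 2461.5 × 0.9631 ≈ 2370.7 m/s.

Δv ≈ 2370 m/s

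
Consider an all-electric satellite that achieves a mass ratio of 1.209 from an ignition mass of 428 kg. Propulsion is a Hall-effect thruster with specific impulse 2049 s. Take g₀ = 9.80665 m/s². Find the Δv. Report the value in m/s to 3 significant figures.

Δv ≈ 3810 m/s

v_e = Isp · g₀ = 2049 × 9.80665 = 20093.8 m/s.
By the Tsiolkovsky rocket equation, Δv = v_e · ln(1.209) = 20093.8 × 0.1898 ≈ 3813.7 m/s.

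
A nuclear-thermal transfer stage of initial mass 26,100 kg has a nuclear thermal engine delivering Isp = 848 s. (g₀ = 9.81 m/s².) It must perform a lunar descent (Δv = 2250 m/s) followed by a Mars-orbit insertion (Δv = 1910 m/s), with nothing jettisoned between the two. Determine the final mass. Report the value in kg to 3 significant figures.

final mass ≈ 15800 kg

v_e = Isp · g₀ = 848 × 9.81 = 8318.9 m/s.
After the first burn: m = 26100 × exp(−2250/8318.9) = 26100 × 0.76302 = 19,914.8 kg.
After the second burn: m = 19,914.8 × exp(−1910/8318.9) = 19,914.8 × 0.79485 = 15,829.3 kg.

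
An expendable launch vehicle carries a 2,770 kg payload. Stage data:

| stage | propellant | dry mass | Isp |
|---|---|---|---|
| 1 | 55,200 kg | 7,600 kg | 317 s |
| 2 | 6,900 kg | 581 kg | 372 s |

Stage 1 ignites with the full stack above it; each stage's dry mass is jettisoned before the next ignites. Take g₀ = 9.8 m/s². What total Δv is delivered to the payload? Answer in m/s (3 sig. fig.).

Δv ≈ 8450 m/s

Ignition mass of stage 1 = 55,200+7,600 + 6,900+581 + 2,770 = 73,051 kg.
Stage 1: m₀ = 73,051 kg, m_f = 73,051 − 55,200 = 17,851 kg; Δv = 317×9.8×ln(4.092) = 3106.6×1.4091 ≈ 4378 m/s.
Stage 2: m₀ = 10,251 kg, m_f = 10,251 − 6,900 = 3,351 kg; Δv = 372×9.8×ln(3.059) = 3645.6×1.1181 ≈ 4076 m/s.
Total Δv = 4378 + 4076 = 8454 m/s.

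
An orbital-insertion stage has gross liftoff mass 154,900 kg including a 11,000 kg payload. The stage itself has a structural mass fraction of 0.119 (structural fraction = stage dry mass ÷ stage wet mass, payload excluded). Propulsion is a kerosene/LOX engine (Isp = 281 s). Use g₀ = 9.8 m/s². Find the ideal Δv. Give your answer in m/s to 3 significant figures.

Stage wet mass = m₀ − payload = 154,900 − 11,000 = 143,900 kg.
Stage dry mass = ε × stage wet mass = 0.119 × 143,900 = 17,124.1 kg.
Burnout mass m_f = stage dry + payload = 17,124.1 + 11,000 = 28,124.1 kg.
v_e = Isp · g₀ = 281 × 9.8 = 2753.8 m/s.
By the Tsiolkovsky rocket equation, Δv = v_e · ln(154,900/28,124.1) = 2753.8 × ln(5.508) = 2753.8 × 1.7062 ≈ 4698 m/s.

Δv ≈ 4700 m/s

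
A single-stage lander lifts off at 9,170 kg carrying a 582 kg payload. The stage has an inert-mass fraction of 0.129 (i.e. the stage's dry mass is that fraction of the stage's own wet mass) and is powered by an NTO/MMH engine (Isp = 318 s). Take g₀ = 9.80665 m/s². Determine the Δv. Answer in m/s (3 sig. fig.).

Δv ≈ 5270 m/s

Stage wet mass = m₀ − payload = 9,170 − 582 = 8,588 kg.
Stage dry mass = ε × stage wet mass = 0.129 × 8,588 = 1,107.85 kg.
Burnout mass m_f = stage dry + payload = 1,107.85 + 582 = 1,689.85 kg.
v_e = Isp · g₀ = 318 × 9.80665 = 3118.5 m/s.
Δv = v_e · ln(9,170/1,689.85) = 3118.5 × ln(5.427) = 3118.5 × 1.6913 ≈ 5274 m/s.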